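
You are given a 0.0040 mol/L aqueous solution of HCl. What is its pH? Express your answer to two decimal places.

pH = 2.40

HCl is a strong acid and dissociates completely, so [H+] = 0.0040 M.
pH = -log(0.004) = 2.40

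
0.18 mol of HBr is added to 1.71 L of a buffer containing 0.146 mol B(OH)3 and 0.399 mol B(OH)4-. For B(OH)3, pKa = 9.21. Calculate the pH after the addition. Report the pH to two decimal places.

pH = 9.04

After neutralization: n(B(OH)3) = 0.326 mol, n(B(OH)4-) = 0.219 mol.
pH = pKa + log(n_B(OH)4-/n_B(OH)3) = 9.21 + log(0.219/0.326) = 9.21 + (-0.173)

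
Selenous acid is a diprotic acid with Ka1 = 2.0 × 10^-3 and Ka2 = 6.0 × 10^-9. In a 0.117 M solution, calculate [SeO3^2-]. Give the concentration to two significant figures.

First ionization gives [H+] ≈ [HSeO3-] = 1.43 × 10^-2 M.
Second step: Ka2 = [H+][SeO3^2-]/[HSeO3-] ≈ [SeO3^2-] (since [H+] ≈ [HSeO3-]).
So [SeO3^2-] ≈ Ka2.

6.0 × 10^-9 M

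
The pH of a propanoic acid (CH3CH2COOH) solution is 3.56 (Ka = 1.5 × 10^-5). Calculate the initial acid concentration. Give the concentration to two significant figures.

C₀ = 5.3 × 10^-3 M

[H+] = 10^(-3.56) = 2.75 × 10^-4 M = x
Ka = x²/(C₀ − x) ⇒ C₀ = x + x²/Ka
C₀ = 2.75 × 10^-4 + (2.75 × 10^-4)²/(1.5 × 10^-5) = 5.32 × 10^-3 M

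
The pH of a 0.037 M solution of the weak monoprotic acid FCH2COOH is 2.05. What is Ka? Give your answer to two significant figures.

[H+] = 10^(-2.05) = 8.91 × 10^-3 M
At equilibrium [HA] = 0.037 − 8.91 × 10^-3 = 2.81 × 10^-2 M
Ka = [H+][A-]/[HA] = (8.91 × 10^-3)² / 2.81 × 10^-2 = 2.8 × 10^-3

Ka = 2.8 × 10^-3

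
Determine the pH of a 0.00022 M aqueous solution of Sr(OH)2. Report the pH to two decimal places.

Sr(OH)2 is a strong base (each formula unit releases 2 OH-); [OH-] = 0.00044 M.
pOH = -log(0.00044) = 3.36
pH = 14.00 - 3.36 = 10.64

pH = 10.64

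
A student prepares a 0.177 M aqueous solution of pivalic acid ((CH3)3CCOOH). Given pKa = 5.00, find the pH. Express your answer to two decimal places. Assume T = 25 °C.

pH = 2.88

(CH3)3CCOOH ⇌ (CH3)3CCOO- + H+
Ka = 10^(−5.00) = 1.00 × 10^-5
From the ICE table, Ka = [H+]²/(0.177 − [H+]) = 1.00 × 10^-5.
Neglecting [H+] in the denominator: [H+] = √(1.00 × 10^-5 × 0.177) = 1.33 × 10^-3 M
pH = −log[H+] = −log(1.33 × 10^-3) = 2.88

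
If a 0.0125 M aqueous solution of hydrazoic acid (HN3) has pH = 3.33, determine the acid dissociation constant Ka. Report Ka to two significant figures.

[H+] = 10^(-3.33) = 4.68 × 10^-4 M
At equilibrium [HA] = 0.0125 − 4.68 × 10^-4 = 1.20 × 10^-2 M
Ka = [H+][A-]/[HA] = (4.68 × 10^-4)² / 1.20 × 10^-2 = 1.8 × 10^-5

Ka = 1.8 × 10^-5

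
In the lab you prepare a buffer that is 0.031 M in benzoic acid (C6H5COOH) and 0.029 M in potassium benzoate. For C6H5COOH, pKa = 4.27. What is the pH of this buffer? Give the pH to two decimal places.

pH = 4.24

Using pH = pKa + log([base]/[acid]) with [base]/[acid] = 0.029/0.031:
pH = 4.27 + (-0.029) = 4.24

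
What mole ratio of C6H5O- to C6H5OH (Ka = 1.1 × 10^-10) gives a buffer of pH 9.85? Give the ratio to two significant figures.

pKa = -log(1.1 × 10^-10) = 9.959
pH = pKa + log(r) ⇒ log(r) = 9.85 − 9.959 = -0.109
r = [C6H5O-]/[C6H5OH] = 10^(-0.109) = 0.778

ratio = 0.78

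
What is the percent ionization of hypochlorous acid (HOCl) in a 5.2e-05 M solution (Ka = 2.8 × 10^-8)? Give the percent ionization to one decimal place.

2.3%

HOCl ⇌ OCl- + H+; let x = [H+] at equilibrium.
x ≈ √(Ka·C₀) = √(2.8 × 10^-8 × 5.2e-05) = 1.21 × 10^-6 M
% ionization = x/C₀ × 100% = 1.21 × 10^-6/5.2e-05 × 100% = 2.3%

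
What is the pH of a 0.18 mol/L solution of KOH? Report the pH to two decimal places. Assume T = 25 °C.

KOH is a strong base; [OH-] = 0.18 M.
pOH = -log(0.18) = 0.74
pH = 14.00 - 0.74 = 13.26

pH = 13.26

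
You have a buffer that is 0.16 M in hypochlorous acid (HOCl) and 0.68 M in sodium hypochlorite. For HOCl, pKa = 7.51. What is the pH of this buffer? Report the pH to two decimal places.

pH = 8.14

pH = pKa + log([A⁻]/[HA]) = 7.51 + log(0.68/0.16)
pH = 7.51 + (+0.628) = 8.14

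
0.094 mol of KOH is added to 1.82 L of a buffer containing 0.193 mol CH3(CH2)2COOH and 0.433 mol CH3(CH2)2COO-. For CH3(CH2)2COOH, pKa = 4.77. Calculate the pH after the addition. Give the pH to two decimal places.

OH- converts CH3(CH2)2COOH to CH3(CH2)2COO-: CH3(CH2)2COOH → 0.099 mol, CH3(CH2)2COO- → 0.527 mol.
pH = pKa + log(n_CH3(CH2)2COO-/n_CH3(CH2)2COOH) = 4.77 + log(0.527/0.099) = 4.77 + (+0.726)

pH = 5.50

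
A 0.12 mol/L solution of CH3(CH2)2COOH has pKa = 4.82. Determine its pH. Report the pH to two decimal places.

pH = 2.87

CH3(CH2)2COOH ⇌ CH3(CH2)2COO- + H+
Ka = 10^(−4.82) = 1.51 × 10^-5
From the ICE table, Ka = [H+]²/(0.12 − [H+]) = 1.51 × 10^-5.
Assume [H+] ≪ 0.12: [H+] ≈ √(1.51 × 10^-5 × 0.12) = 1.35 × 10^-3 M
([H+]/C₀ = 1.1% < 5%, so the approximation holds.)
pH = −log[H+] = −log(1.35 × 10^-3) = 2.87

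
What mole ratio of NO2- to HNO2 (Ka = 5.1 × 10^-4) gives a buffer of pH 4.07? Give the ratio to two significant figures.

pKa = -log(5.1 × 10^-4) = 3.292
pH = pKa + log(r) ⇒ log(r) = 4.07 − 3.292 = +0.778
r = [NO2-]/[HNO2] = 10^(+0.778) = 6

ratio = 6.0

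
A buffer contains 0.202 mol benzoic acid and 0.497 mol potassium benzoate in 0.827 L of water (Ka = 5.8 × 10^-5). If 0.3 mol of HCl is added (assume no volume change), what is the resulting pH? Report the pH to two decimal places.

After neutralization: n(C6H5COOH) = 0.502 mol, n(C6H5COO-) = 0.197 mol.
pKa = −log(5.8 × 10^-5) = 4.237
Henderson–Hasselbalch with mole ratio 0.197/0.502: pH = 4.237 + (-0.406)

pH = 3.83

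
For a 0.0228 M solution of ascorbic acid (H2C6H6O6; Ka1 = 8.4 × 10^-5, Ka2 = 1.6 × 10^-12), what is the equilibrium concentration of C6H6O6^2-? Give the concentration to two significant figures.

First ionization gives [H+] ≈ [HC6H6O6-] = 1.34 × 10^-3 M.
Second step: Ka2 = [H+][C6H6O6^2-]/[HC6H6O6-] ≈ [C6H6O6^2-] (since [H+] ≈ [HC6H6O6-]).
So [C6H6O6^2-] ≈ Ka2.

1.6 × 10^-12 M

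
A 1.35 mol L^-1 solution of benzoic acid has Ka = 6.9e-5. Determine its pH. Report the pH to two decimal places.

pH = 2.02

C6H5COOH ⇌ C6H5COO- + H+
Let x = [H+] at equilibrium. Ka = x²/(1.35 − x).
Assume x ≪ 1.35: x ≈ √(6.9 × 10^-5 × 1.35) = 9.65 × 10^-3 M
(x/C₀ = 0.71% < 5%, so the approximation holds.)
pH = −log(9.65 × 10^-3) = 2.02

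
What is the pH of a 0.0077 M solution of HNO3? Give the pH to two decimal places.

HNO3 is a strong acid and dissociates completely, so [H+] = 0.0077 M.
pH = -log(0.0077) = 2.11

pH = 2.11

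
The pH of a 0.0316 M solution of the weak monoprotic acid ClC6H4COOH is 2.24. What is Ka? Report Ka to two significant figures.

Ka = 1.3 × 10^-3

[H+] = 10^(-2.24) = 5.75 × 10^-3 M
At equilibrium [HA] = 0.0316 − 5.75 × 10^-3 = 2.59 × 10^-2 M
Ka = [H+][A-]/[HA] = (5.75 × 10^-3)² / 2.59 × 10^-2 = 1.3 × 10^-3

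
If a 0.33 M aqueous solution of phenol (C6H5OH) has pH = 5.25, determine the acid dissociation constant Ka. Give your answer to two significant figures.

Ka = 9.6 × 10^-11

[H+] = 10^(-5.25) = 5.62 × 10^-6 M
At equilibrium [HA] = 0.33 − 5.62 × 10^-6 = 3.30 × 10^-1 M
Ka = [H+][A-]/[HA] = (5.62 × 10^-6)² / 3.30 × 10^-1 = 9.6 × 10^-11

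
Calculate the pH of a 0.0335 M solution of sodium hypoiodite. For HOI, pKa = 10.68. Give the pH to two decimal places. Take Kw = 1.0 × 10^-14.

OI- is the conjugate base of the weak acid HOI.
Ka = 10^(−10.68) = 2.09 × 10^-11
Kb = Kw/Ka = 1.0×10^-14 / 2.09 × 10^-11 = 4.78 × 10^-4
Let x = [OH-] at equilibrium. Kb = x²/(0.0335 − x).
Here C₀/Kb ≈ 70.1, so the small-x approximation fails. Use the quadratic:
x = (−Kb + √(Kb² + 4·Kb·C₀))/2 = 3.77 × 10^-3 M
pOH = −log(3.77 × 10^-3) = 2.42; pH = 14.00 − 2.42 = 11.58

pH = 11.58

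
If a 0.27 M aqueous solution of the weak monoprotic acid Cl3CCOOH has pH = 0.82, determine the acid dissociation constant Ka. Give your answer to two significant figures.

[H+] = 10^(-0.82) = 1.51 × 10^-1 M
At equilibrium [HA] = 0.27 − 1.51 × 10^-1 = 1.19 × 10^-1 M
Ka = [H+][A-]/[HA] = (1.51 × 10^-1)² / 1.19 × 10^-1 = 1.9 × 10^-1

Ka = 1.9 × 10^-1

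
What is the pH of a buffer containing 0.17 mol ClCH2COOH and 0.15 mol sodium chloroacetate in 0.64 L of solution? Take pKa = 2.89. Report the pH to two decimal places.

pH = 2.84

Using pH = pKa + log([base]/[acid]) with [base]/[acid] = 0.15/0.17:
pH = 2.89 + (-0.054) = 2.84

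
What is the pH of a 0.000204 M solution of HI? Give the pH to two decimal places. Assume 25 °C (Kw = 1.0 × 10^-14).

pH = 3.69

HI is a strong acid and dissociates completely, so [H+] = 0.000204 M.
pH = -log(0.000204) = 3.69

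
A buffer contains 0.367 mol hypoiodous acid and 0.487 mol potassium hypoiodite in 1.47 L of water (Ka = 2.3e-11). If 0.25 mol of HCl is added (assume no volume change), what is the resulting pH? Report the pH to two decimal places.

Added H+ converts OI- to HOI: HOI → 0.617 mol, OI- → 0.237 mol.
pKa = −log(2.3 × 10^-11) = 10.638
pH = pKa + log(n_OI-/n_HOI) = 10.638 + log(0.237/0.617) = 10.638 + (-0.416)

pH = 10.22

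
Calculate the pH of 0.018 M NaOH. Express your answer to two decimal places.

NaOH is a strong base; [OH-] = 0.018 M.
pOH = -log(0.018) = 1.74
pH = 14.00 - 1.74 = 12.26

pH = 12.26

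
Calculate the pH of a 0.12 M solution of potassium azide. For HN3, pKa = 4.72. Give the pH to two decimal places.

N3- is the conjugate base of the weak acid HN3.
Ka = 10^(−4.72) = 1.91 × 10^-5
Kb = Kw/Ka = 1.0×10^-14 / 1.91 × 10^-5 = 5.24 × 10^-10
From the ICE table, Kb = x²/(0.12 − x) = 5.24 × 10^-10.
Neglecting x in the denominator: x = √(5.24 × 10^-10 × 0.12) = 7.93 × 10^-6 M
(x/C₀ = 0.0066% < 5%, so the approximation holds.)
pOH = 5.10, so pH = 14.00 − pOH = 8.90

pH = 8.90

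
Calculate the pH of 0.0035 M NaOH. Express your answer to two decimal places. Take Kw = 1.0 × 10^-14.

pH = 11.54

NaOH is a strong base; [OH-] = 0.0035 M.
pOH = -log(0.0035) = 2.46
pH = 14.00 - 2.46 = 11.54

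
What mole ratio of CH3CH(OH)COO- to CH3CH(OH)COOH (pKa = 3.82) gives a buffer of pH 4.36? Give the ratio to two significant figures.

ratio = 3.5

pH = pKa + log(r) ⇒ log(r) = 4.36 − 3.82 = +0.54
r = [CH3CH(OH)COO-]/[CH3CH(OH)COOH] = 10^(+0.54) = 3.47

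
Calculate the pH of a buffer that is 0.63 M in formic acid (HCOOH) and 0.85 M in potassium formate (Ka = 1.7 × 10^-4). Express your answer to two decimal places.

pKa = −log(1.7 × 10^-4) = 3.770
pH = pKa + log([A⁻]/[HA]) = 3.770 + log(0.85/0.63)
pH = 3.770 + (+0.130) = 3.90

pH = 3.90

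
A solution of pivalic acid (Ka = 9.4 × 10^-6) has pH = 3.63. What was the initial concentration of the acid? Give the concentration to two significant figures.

C₀ = 6.1 × 10^-3 M

[H+] = 10^(-3.63) = 2.34 × 10^-4 M = x
Ka = x²/(C₀ − x) ⇒ C₀ = x + x²/Ka
C₀ = 2.34 × 10^-4 + (2.34 × 10^-4)²/(9.4 × 10^-6) = 6.06 × 10^-3 M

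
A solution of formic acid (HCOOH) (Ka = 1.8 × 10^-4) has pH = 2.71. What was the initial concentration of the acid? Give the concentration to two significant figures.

C₀ = 2.3 × 10^-2 M

[H+] = 10^(-2.71) = 1.95 × 10^-3 M = x
Ka = x²/(C₀ − x) ⇒ C₀ = x + x²/Ka
C₀ = 1.95 × 10^-3 + (1.95 × 10^-3)²/(1.8 × 10^-4) = 2.31 × 10^-2 M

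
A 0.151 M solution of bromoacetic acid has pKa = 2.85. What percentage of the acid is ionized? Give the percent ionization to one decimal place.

BrCH2COOH ⇌ BrCH2COO- + H+; let x = [H+] at equilibrium.
Ka = 10^(−2.85) = 1.41 × 10^-3
Ka = x²/(C₀ − x); solving the quadratic gives x = 1.39 × 10^-2 M.
Fraction ionized = 1.39 × 10^-2 / 0.151 = 0.0921 → 9.2%

9.2%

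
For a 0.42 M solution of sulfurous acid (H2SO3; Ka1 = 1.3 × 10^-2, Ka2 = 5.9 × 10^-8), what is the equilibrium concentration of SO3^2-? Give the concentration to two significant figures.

First ionization gives [H+] ≈ [HSO3-] = 6.77 × 10^-2 M.
Second step: Ka2 = [H+][SO3^2-]/[HSO3-] ≈ [SO3^2-] (since [H+] ≈ [HSO3-]).
So [SO3^2-] ≈ Ka2.

5.9 × 10^-8 M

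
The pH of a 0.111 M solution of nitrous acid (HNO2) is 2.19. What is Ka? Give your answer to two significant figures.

[H+] = 10^(-2.19) = 6.46 × 10^-3 M
At equilibrium [HA] = 0.111 − 6.46 × 10^-3 = 1.05 × 10^-1 M
Ka = [H+][A-]/[HA] = (6.46 × 10^-3)² / 1.05 × 10^-1 = 4.0 × 10^-4

Ka = 4.0 × 10^-4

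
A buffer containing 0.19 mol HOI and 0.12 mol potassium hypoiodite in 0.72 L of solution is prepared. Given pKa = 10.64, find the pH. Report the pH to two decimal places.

pH = 10.44

Henderson–Hasselbalch: pH = pKa + log([OI-]/[HOI]) = 10.64 + log(0.12/0.19)
pH = 10.64 + (-0.200) = 10.44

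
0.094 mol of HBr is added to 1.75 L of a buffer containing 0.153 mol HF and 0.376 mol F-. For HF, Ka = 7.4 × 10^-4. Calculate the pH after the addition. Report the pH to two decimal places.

pH = 3.19

Added H+ converts F- to HF: HF → 0.247 mol, F- → 0.282 mol.
pKa = −log(7.4 × 10^-4) = 3.131
pH = pKa + log(n_F-/n_HF) = 3.131 + log(0.282/0.247) = 3.131 + (+0.058)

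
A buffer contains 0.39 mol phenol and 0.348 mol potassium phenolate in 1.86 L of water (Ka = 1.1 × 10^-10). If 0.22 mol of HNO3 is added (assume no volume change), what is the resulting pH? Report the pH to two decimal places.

pH = 9.28

After neutralization: n(C6H5OH) = 0.61 mol, n(C6H5O-) = 0.128 mol.
pKa = −log(1.1 × 10^-10) = 9.959
pH = pKa + log(n_C6H5O-/n_C6H5OH) = 9.959 + log(0.128/0.61) = 9.959 + (-0.678)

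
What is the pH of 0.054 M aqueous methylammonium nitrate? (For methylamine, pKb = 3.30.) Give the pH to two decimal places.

CH3NH3+ is the conjugate acid of the weak base CH3NH2.
Kb = 10^(−3.30) = 5.01 × 10^-4
Ka = Kw/Kb = 1.0×10^-14 / 5.01 × 10^-4 = 2.00 × 10^-11
From the ICE table, Ka = [H+]²/(0.054 − [H+]) = 2.00 × 10^-11.
Neglecting [H+] in the denominator: [H+] = √(2.00 × 10^-11 × 0.054) = 1.04 × 10^-6 M
Check: 0.0019% ionized — well under 5%, approximation valid.
pH = −log[H+] = −log(1.04 × 10^-6) = 5.98

pH = 5.98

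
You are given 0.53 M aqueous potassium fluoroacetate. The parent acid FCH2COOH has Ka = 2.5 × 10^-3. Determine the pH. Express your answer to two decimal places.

FCH2COO- is the conjugate base of the weak acid FCH2COOH.
Kb = Kw/Ka = 1.0×10^-14 / 2.5 × 10^-3 = 4.00 × 10^-12
Kb = x²/(0.53 − x) = 4.00 × 10^-12
Assume x ≪ 0.53: x ≈ √(4.00 × 10^-12 × 0.53) = 1.46 × 10^-6 M
pOH = 5.84, so pH = 14.00 − pOH = 8.16

pH = 8.16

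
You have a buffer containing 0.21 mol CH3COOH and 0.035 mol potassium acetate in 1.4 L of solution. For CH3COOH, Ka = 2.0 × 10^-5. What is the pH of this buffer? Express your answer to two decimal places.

pH = 3.92

pKa = −log(2.0 × 10^-5) = 4.699
Henderson–Hasselbalch: pH = pKa + log([CH3COO-]/[CH3COOH]) = 4.699 + log(0.035/0.21)
pH = 4.699 + (-0.778) = 3.92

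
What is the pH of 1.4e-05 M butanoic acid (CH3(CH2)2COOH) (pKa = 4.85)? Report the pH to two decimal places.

pH = 5.06

CH3(CH2)2COOH ⇌ CH3(CH2)2COO- + H+
Ka = 10^(−4.85) = 1.41 × 10^-5
From the ICE table, Ka = [H+]²/(1.4e-05 − [H+]) = 1.41 × 10^-5.
[H+] is not negligible relative to C₀; solve [H+]² + 1.41e-05·[H+] − 1.97e-10 = 0.
[H+] = (−Ka + √(Ka² + 4·Ka·C₀))/2 = 8.67 × 10^-6 M
pH = −log[H+] = −log(8.67 × 10^-6) = 5.06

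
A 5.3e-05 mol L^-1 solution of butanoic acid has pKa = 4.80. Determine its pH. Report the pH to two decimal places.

CH3(CH2)2COOH ⇌ CH3(CH2)2COO- + H+
Ka = 10^(−4.80) = 1.58 × 10^-5
Let x = [H+] at equilibrium. Ka = x²/(5.3e-05 − x).
Here C₀/Ka ≈ 3.35, so the small-x approximation fails. Use the quadratic:
x = (−Ka + √(Ka² + 4·Ka·C₀))/2 = 2.21 × 10^-5 M
pH = −log[H+] = −log(2.21 × 10^-5) = 4.66

pH = 4.66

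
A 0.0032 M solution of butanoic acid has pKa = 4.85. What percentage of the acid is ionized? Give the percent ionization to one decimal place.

6.4%

CH3(CH2)2COOH ⇌ CH3(CH2)2COO- + H+; let x = [H+] at equilibrium.
Ka = 10^(−4.85) = 1.41 × 10^-5
Ka = x²/(C₀ − x); solving the quadratic gives x = 2.05 × 10^-4 M.
% ionization = x/C₀ × 100% = 2.05 × 10^-4/0.0032 × 100% = 6.4%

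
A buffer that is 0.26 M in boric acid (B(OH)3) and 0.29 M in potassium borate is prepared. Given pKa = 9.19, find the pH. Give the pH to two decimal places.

pH = 9.24

pH = pKa + log([A⁻]/[HA]) = 9.19 + log(0.29/0.26)
pH = 9.19 + (+0.047) = 9.24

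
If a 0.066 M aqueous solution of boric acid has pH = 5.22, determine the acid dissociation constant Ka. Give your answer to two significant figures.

[H+] = 10^(-5.22) = 6.03 × 10^-6 M
At equilibrium [HA] = 0.066 − 6.03 × 10^-6 = 6.60 × 10^-2 M
Ka = [H+][A-]/[HA] = (6.03 × 10^-6)² / 6.60 × 10^-2 = 5.5 × 10^-10

Ka = 5.5 × 10^-10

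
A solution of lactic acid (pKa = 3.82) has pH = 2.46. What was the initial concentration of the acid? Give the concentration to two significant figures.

C₀ = 8.3 × 10^-2 M

[H+] = 10^(-2.46) = 3.47 × 10^-3 M = x
Ka = 10^(−3.82) = 1.51 × 10^-4
Ka = x²/(C₀ − x) ⇒ C₀ = x + x²/Ka
C₀ = 3.47 × 10^-3 + (3.47 × 10^-3)²/(1.51 × 10^-4) = 8.32 × 10^-2 M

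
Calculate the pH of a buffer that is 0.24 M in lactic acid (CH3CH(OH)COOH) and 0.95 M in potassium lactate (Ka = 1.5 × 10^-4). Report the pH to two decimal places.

pH = 4.42

pKa = −log(1.5 × 10^-4) = 3.824
Henderson–Hasselbalch: pH = pKa + log([CH3CH(OH)COO-]/[CH3CH(OH)COOH]) = 3.824 + log(0.95/0.24)
pH = 3.824 + (+0.598) = 4.42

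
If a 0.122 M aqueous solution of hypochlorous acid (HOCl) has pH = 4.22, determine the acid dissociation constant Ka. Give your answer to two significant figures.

[H+] = 10^(-4.22) = 6.03 × 10^-5 M
At equilibrium [HA] = 0.122 − 6.03 × 10^-5 = 1.22 × 10^-1 M
Ka = [H+][A-]/[HA] = (6.03 × 10^-5)² / 1.22 × 10^-1 = 3.0 × 10^-8

Ka = 3.0 × 10^-8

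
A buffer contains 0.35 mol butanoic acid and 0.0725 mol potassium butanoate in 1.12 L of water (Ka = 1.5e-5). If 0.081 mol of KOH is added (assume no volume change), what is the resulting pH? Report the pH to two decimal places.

pH = 4.58

OH- converts CH3(CH2)2COOH to CH3(CH2)2COO-: CH3(CH2)2COOH → 0.269 mol, CH3(CH2)2COO- → 0.153 mol.
pKa = −log(1.5 × 10^-5) = 4.824
pH = pKa + log([A⁻]/[HA]) = 4.824 + log(0.153/0.269) = 4.824 -0.245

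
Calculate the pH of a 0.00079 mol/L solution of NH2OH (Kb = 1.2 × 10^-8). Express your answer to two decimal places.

NH2OH + H2O ⇌ NH3OH+ + OH-
Kb = [OH-]²/(0.00079 − [OH-]) = 1.2 × 10^-8
Since Kb ≪ C₀, [OH-] ≈ √(Kb·C₀) = 3.08 × 10^-6 M.
pOH = −log(3.08 × 10^-6) = 5.51; pH = 14.00 − 5.51 = 8.49

pH = 8.49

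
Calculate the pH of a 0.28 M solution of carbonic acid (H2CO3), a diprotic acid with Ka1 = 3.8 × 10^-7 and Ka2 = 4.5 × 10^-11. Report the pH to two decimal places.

pH = 3.49

Ka1 ≫ Ka2, so treat the first dissociation as the only significant source of H+.
Ka1 = x²/(0.28 − x) = 3.8 × 10^-7
x ≈ √(3.8 × 10^-7 × 0.28) = 3.26 × 10^-4 M
pH = −log(3.26 × 10^-4) = 3.49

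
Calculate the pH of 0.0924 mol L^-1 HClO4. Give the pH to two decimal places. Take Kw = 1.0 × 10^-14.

pH = 1.03

HClO4 is a strong acid and dissociates completely, so [H+] = 0.0924 M.
pH = -log(0.0924) = 1.03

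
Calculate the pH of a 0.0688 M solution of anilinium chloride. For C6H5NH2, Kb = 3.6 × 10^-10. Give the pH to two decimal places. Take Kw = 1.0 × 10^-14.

C6H5NH3+ is the conjugate acid of the weak base C6H5NH2.
Ka = Kw/Kb = 1.0×10^-14 / 3.6 × 10^-10 = 2.78 × 10^-5
From the ICE table, Ka = [H+]²/(0.0688 − [H+]) = 2.78 × 10^-5.
Assume [H+] ≪ 0.0688: [H+] ≈ √(2.78 × 10^-5 × 0.0688) = 1.38 × 10^-3 M
pH = −log[H+] = −log(1.38 × 10^-3) = 2.86

pH = 2.86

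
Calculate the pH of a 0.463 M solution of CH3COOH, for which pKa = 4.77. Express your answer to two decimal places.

pH = 2.55

CH3COOH ⇌ CH3COO- + H+
Ka = 10^(−4.77) = 1.70 × 10^-5
Ka = [H+]²/(0.463 − [H+]) = 1.70 × 10^-5
Since Ka ≪ C₀, [H+] ≈ √(Ka·C₀) = 2.81 × 10^-3 M.
pH = −log[H+] = −log(2.81 × 10^-3) = 2.55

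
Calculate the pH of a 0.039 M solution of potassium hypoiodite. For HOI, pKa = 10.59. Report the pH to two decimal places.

OI- is the conjugate base of the weak acid HOI.
Ka = 10^(−10.59) = 2.57 × 10^-11
Kb = Kw/Ka = 1.0×10^-14 / 2.57 × 10^-11 = 3.89 × 10^-4
From the ICE table, Kb = [OH-]²/(0.039 − [OH-]) = 3.89 × 10^-4.
[OH-] is not negligible relative to C₀; solve [OH-]² + 0.000389·[OH-] − 1.52e-05 = 0.
[OH-] = (−Kb + √(Kb² + 4·Kb·C₀))/2 = 3.71 × 10^-3 M
pOH = 2.43, so pH = 14.00 − pOH = 11.57

pH = 11.57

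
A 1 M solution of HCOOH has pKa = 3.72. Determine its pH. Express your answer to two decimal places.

pH = 1.86

HCOOH ⇌ HCOO- + H+
Ka = 10^(−3.72) = 1.91 × 10^-4
Ka = [H+]²/(1 − [H+]) = 1.91 × 10^-4
Neglecting [H+] in the denominator: [H+] = √(1.91 × 10^-4 × 1) = 1.38 × 10^-2 M
Check: 1.4% ionized — well under 5%, approximation valid.
pH = −log[H+] = −log(1.38 × 10^-2) = 1.86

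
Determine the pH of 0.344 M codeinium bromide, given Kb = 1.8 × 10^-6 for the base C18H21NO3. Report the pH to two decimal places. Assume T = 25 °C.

C18H22NO3+ is the conjugate acid of the weak base C18H21NO3.
Ka = Kw/Kb = 1.0×10^-14 / 1.8 × 10^-6 = 5.56 × 10^-9
From the ICE table, Ka = [H+]²/(0.344 − [H+]) = 5.56 × 10^-9.
Assume [H+] ≪ 0.344: [H+] ≈ √(5.56 × 10^-9 × 0.344) = 4.37 × 10^-5 M
Check: 0.013% ionized — well under 5%, approximation valid.
pH = −log(4.37 × 10^-5) = 4.36

pH = 4.36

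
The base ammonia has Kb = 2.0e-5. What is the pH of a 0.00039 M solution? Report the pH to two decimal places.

NH3 + H2O ⇌ NH4+ + OH-
Kb = [OH-]²/(0.00039 − [OH-]) = 2.0 × 10^-5
The 5% rule fails; solving [OH-]² + Kb·[OH-] − Kb·C₀ = 0 exactly:
[OH-] = [−2e-05 + √(2e-05² + 3.12e-08)]/2 = 7.89 × 10^-5 M
pOH = −log(7.89 × 10^-5) = 4.10; pH = 14.00 − 4.10 = 9.90

pH = 9.90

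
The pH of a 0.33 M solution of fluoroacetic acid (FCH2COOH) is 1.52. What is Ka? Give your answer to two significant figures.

[H+] = 10^(-1.52) = 3.02 × 10^-2 M
At equilibrium [HA] = 0.33 − 3.02 × 10^-2 = 3.00 × 10^-1 M
Ka = [H+][A-]/[HA] = (3.02 × 10^-2)² / 3.00 × 10^-1 = 3.0 × 10^-3

Ka = 3.0 × 10^-3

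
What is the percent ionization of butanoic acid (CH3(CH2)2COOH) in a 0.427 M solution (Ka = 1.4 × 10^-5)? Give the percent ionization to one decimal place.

CH3(CH2)2COOH ⇌ CH3(CH2)2COO- + H+; let x = [H+] at equilibrium.
x ≈ √(Ka·C₀) = √(1.4 × 10^-5 × 0.427) = 2.44 × 10^-3 M
% ionization = x/C₀ × 100% = 2.44 × 10^-3/0.427 × 100% = 0.6%

0.6%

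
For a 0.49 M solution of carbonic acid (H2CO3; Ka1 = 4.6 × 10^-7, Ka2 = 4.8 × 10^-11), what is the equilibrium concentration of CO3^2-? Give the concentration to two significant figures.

First ionization gives [H+] ≈ [HCO3-] = 4.75 × 10^-4 M.
Second step: Ka2 = [H+][CO3^2-]/[HCO3-] ≈ [CO3^2-] (since [H+] ≈ [HCO3-]).
So [CO3^2-] ≈ Ka2.

4.8 × 10^-11 M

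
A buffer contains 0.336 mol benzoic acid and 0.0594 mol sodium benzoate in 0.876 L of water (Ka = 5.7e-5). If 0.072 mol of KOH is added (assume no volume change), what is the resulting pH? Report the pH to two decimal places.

OH- converts C6H5COOH to C6H5COO-: C6H5COOH → 0.264 mol, C6H5COO- → 0.131 mol.
pKa = −log(5.7 × 10^-5) = 4.244
Henderson–Hasselbalch with mole ratio 0.131/0.264: pH = 4.244 + (-0.304)

pH = 3.94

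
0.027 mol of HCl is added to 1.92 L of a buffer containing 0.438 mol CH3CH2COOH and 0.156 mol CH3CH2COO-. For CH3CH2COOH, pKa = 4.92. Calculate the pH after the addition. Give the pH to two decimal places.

pH = 4.36

Added H+ converts CH3CH2COO- to CH3CH2COOH: CH3CH2COOH → 0.465 mol, CH3CH2COO- → 0.129 mol.
pH = pKa + log([A⁻]/[HA]) = 4.92 + log(0.129/0.465) = 4.92 -0.557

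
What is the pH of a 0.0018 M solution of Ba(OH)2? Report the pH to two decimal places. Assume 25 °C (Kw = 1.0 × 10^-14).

Ba(OH)2 is a strong base (each formula unit releases 2 OH-); [OH-] = 0.0036 M.
pOH = -log(0.0036) = 2.44
pH = 14.00 - 2.44 = 11.56

pH = 11.56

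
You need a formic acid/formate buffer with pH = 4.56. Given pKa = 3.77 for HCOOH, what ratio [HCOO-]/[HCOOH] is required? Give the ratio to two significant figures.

pH = pKa + log(r) ⇒ log(r) = 4.56 − 3.77 = +0.79
r = [HCOO-]/[HCOOH] = 10^(+0.79) = 6.17

ratio = 6.2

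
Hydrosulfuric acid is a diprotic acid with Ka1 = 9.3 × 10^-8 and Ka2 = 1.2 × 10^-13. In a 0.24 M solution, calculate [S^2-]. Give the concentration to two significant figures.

First ionization gives [H+] ≈ [HS-] = 1.49 × 10^-4 M.
Second step: Ka2 = [H+][S^2-]/[HS-] ≈ [S^2-] (since [H+] ≈ [HS-]).
So [S^2-] ≈ Ka2.

1.2 × 10^-13 M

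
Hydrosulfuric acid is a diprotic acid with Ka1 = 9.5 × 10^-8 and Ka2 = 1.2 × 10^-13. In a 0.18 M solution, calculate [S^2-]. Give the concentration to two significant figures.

First ionization gives [H+] ≈ [HS-] = 1.31 × 10^-4 M.
Second step: Ka2 = [H+][S^2-]/[HS-] ≈ [S^2-] (since [H+] ≈ [HS-]).
So [S^2-] ≈ Ka2.

1.2 × 10^-13 M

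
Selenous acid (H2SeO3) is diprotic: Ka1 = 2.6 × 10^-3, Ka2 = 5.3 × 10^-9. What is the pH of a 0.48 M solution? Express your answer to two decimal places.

pH = 1.47

Since Ka1 ≫ Ka2, the first ionization dominates [H+].
Ka1 = x²/(0.48 − x) = 2.6 × 10^-3
Solving the quadratic: x = (−Ka1 + √(Ka1² + 4·Ka1·C₀))/2 = 3.41 × 10^-2 M
pH = −log(3.41 × 10^-2) = 1.47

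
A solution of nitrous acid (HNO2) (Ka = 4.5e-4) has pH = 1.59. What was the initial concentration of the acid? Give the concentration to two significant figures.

C₀ = 1.5 M

[H+] = 10^(-1.59) = 2.57 × 10^-2 M = x
Ka = x²/(C₀ − x) ⇒ C₀ = x + x²/Ka
C₀ = 2.57 × 10^-2 + (2.57 × 10^-2)²/(4.5 × 10^-4) = 1.49 M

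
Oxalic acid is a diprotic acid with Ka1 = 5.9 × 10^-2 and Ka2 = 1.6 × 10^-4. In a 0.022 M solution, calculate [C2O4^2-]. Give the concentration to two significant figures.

First ionization gives [H+] ≈ [HC2O4-] = 1.71 × 10^-2 M.
Second step: Ka2 = [H+][C2O4^2-]/[HC2O4-] ≈ [C2O4^2-] (since [H+] ≈ [HC2O4-]).
So [C2O4^2-] ≈ Ka2.

1.6 × 10^-4 M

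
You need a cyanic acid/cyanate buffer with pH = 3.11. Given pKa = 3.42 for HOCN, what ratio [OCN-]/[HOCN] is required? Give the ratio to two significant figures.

ratio = 0.49

pH = pKa + log(r) ⇒ log(r) = 3.11 − 3.42 = -0.31
r = [OCN-]/[HOCN] = 10^(-0.31) = 0.49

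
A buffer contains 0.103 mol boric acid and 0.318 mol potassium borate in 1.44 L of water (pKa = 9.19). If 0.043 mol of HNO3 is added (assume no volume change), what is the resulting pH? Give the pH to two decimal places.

Added H+ converts B(OH)4- to B(OH)3: B(OH)3 → 0.146 mol, B(OH)4- → 0.275 mol.
pH = pKa + log(n_B(OH)4-/n_B(OH)3) = 9.19 + log(0.275/0.146) = 9.19 + (+0.275)

pH = 9.46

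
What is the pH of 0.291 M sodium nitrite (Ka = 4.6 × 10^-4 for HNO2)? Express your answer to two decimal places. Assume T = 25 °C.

NO2- is the conjugate base of the weak acid HNO2.
Kb = Kw/Ka = 1.0×10^-14 / 4.6 × 10^-4 = 2.17 × 10^-11
From the ICE table, Kb = [OH-]²/(0.291 − [OH-]) = 2.17 × 10^-11.
Neglecting [OH-] in the denominator: [OH-] = √(2.17 × 10^-11 × 0.291) = 2.51 × 10^-6 M
pOH = 5.60, so pH = 14.00 − pOH = 8.40

pH = 8.40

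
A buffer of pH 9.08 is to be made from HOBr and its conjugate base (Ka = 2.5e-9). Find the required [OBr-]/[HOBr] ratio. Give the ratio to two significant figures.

ratio = 3.0

pKa = -log(2.5 × 10^-9) = 8.602
pH = pKa + log(r) ⇒ log(r) = 9.08 − 8.602 = +0.478
r = [OBr-]/[HOBr] = 10^(+0.478) = 3.01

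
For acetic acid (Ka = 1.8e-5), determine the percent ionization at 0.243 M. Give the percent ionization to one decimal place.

0.9%

CH3COOH ⇌ CH3COO- + H+; let x = [H+] at equilibrium.
x ≈ √(Ka·C₀) = √(1.8 × 10^-5 × 0.243) = 2.09 × 10^-3 M
Fraction ionized = 2.09 × 10^-3 / 0.243 = 0.0086 → 0.9%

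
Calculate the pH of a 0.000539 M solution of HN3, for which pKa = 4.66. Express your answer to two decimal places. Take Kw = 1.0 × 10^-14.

pH = 4.01

HN3 ⇌ N3- + H+
Ka = 10^(−4.66) = 2.19 × 10^-5
From the ICE table, Ka = x²/(0.000539 − x) = 2.19 × 10^-5.
x is not negligible relative to C₀; solve x² + 2.19e-05·x − 1.18e-08 = 0.
x = [−2.19e-05 + √(2.19e-05² + 4.72e-08)]/2 = 9.82 × 10^-5 M
pH = −log(9.82 × 10^-5) = 4.01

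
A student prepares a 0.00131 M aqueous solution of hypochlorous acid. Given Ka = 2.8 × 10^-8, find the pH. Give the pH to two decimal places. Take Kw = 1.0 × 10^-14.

pH = 5.22

HOCl ⇌ OCl- + H+
Ka = [H+]²/(0.00131 − [H+]) = 2.8 × 10^-8
Assume [H+] ≪ 0.00131: [H+] ≈ √(2.8 × 10^-8 × 0.00131) = 6.06 × 10^-6 M
([H+]/C₀ = 0.46% < 5%, so the approximation holds.)
pH = −log(6.06 × 10^-6) = 5.22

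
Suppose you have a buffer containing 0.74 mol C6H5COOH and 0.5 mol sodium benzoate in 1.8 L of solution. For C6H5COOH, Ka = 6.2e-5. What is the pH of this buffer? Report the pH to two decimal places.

pH = 4.04

pKa = −log(6.2 × 10^-5) = 4.208
Henderson–Hasselbalch: pH = pKa + log([C6H5COO-]/[C6H5COOH]) = 4.208 + log(0.5/0.74)
pH = 4.208 + (-0.170) = 4.04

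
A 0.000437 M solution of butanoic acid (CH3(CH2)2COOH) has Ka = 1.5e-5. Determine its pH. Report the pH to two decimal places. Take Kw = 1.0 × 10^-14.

CH3(CH2)2COOH ⇌ CH3(CH2)2COO- + H+
From the ICE table, Ka = x²/(0.000437 − x) = 1.5 × 10^-5.
The 5% rule fails; solving x² + Ka·x − Ka·C₀ = 0 exactly:
x = [−1.5e-05 + √(1.5e-05² + 2.62e-08)]/2 = 7.38 × 10^-5 M
pH = −log[H+] = −log(7.38 × 10^-5) = 4.13

pH = 4.13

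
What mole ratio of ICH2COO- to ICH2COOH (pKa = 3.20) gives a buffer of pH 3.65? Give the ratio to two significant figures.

ratio = 2.8

pH = pKa + log(r) ⇒ log(r) = 3.65 − 3.20 = +0.45
r = [ICH2COO-]/[ICH2COOH] = 10^(+0.45) = 2.82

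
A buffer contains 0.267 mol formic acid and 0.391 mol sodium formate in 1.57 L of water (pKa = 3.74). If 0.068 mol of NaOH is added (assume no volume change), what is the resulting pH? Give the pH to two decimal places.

OH- converts HCOOH to HCOO-: HCOOH → 0.199 mol, HCOO- → 0.459 mol.
Henderson–Hasselbalch with mole ratio 0.459/0.199: pH = 3.74 + (+0.363)

pH = 4.10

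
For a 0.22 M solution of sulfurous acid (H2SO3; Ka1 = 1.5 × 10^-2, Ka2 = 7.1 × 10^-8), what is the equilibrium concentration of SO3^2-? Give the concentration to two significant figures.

First ionization gives [H+] ≈ [HSO3-] = 5.04 × 10^-2 M.
Second step: Ka2 = [H+][SO3^2-]/[HSO3-] ≈ [SO3^2-] (since [H+] ≈ [HSO3-]).
So [SO3^2-] ≈ Ka2.

7.1 × 10^-8 M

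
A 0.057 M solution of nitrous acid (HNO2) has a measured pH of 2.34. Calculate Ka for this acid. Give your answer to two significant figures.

[H+] = 10^(-2.34) = 4.57 × 10^-3 M
At equilibrium [HA] = 0.057 − 4.57 × 10^-3 = 5.24 × 10^-2 M
Ka = [H+][A-]/[HA] = (4.57 × 10^-3)² / 5.24 × 10^-2 = 4.0 × 10^-4

Ka = 4.0 × 10^-4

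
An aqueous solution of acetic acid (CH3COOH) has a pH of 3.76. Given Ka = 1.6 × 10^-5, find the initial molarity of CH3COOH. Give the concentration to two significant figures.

C₀ = 2.1 × 10^-3 M

[H+] = 10^(-3.76) = 1.74 × 10^-4 M = x
Ka = x²/(C₀ − x) ⇒ C₀ = x + x²/Ka
C₀ = 1.74 × 10^-4 + (1.74 × 10^-4)²/(1.6 × 10^-5) = 2.07 × 10^-3 M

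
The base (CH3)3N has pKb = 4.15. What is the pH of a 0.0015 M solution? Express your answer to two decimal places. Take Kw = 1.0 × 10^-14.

(CH3)3N + H2O ⇌ (CH3)3NH+ + OH-
Kb = 10^(−4.15) = 7.08 × 10^-5
Kb = x²/(0.0015 − x) = 7.08 × 10^-5
Here C₀/Kb ≈ 21.2, so the small-x approximation fails. Use the quadratic:
x = [−7.08e-05 + √(7.08e-05² + 4.25e-07)]/2 = 2.92 × 10^-4 M
pOH = −log(2.92 × 10^-4) = 3.53; pH = 14.00 − 3.53 = 10.47

pH = 10.47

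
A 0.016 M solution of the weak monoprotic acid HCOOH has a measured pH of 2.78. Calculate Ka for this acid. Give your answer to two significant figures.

Ka = 1.9 × 10^-4

[H+] = 10^(-2.78) = 1.66 × 10^-3 M
At equilibrium [HA] = 0.016 − 1.66 × 10^-3 = 1.43 × 10^-2 M
Ka = [H+][A-]/[HA] = (1.66 × 10^-3)² / 1.43 × 10^-2 = 1.9 × 10^-4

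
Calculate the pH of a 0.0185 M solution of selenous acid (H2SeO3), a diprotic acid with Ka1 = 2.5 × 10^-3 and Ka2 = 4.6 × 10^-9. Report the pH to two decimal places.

Ka1 ≫ Ka2, so treat the first dissociation as the only significant source of H+.
Ka1 = x²/(0.0185 − x) = 2.5 × 10^-3
Solving the quadratic: x = (−Ka1 + √(Ka1² + 4·Ka1·C₀))/2 = 5.66 × 10^-3 M
pH = −log(5.66 × 10^-3) = 2.25

pH = 2.25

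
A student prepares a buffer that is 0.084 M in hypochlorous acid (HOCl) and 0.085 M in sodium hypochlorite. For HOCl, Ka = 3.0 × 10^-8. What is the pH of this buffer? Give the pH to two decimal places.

pH = 7.53

pKa = −log(3.0 × 10^-8) = 7.523
Using pH = pKa + log([base]/[acid]) with [base]/[acid] = 0.085/0.084:
pH = 7.523 + (+0.005) = 7.53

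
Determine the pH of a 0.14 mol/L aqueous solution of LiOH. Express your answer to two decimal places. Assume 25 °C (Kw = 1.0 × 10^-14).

LiOH is a strong base; [OH-] = 0.14 M.
pOH = -log(0.14) = 0.85
pH = 14.00 - 0.85 = 13.15

pH = 13.15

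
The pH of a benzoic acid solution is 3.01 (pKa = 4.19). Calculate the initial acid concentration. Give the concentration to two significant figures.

C₀ = 1.6 × 10^-2 M

[H+] = 10^(-3.01) = 9.77 × 10^-4 M = x
Ka = 10^(−4.19) = 6.46 × 10^-5
Ka = x²/(C₀ − x) ⇒ C₀ = x + x²/Ka
C₀ = 9.77 × 10^-4 + (9.77 × 10^-4)²/(6.46 × 10^-5) = 1.58 × 10^-2 M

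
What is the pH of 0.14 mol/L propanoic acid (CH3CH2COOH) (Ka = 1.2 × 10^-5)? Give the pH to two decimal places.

pH = 2.89

CH3CH2COOH ⇌ CH3CH2COO- + H+
From the ICE table, Ka = [H+]²/(0.14 − [H+]) = 1.2 × 10^-5.
Neglecting [H+] in the denominator: [H+] = √(1.2 × 10^-5 × 0.14) = 1.30 × 10^-3 M
([H+]/C₀ = 0.93% < 5%, so the approximation holds.)
pH = −log(1.30 × 10^-3) = 2.89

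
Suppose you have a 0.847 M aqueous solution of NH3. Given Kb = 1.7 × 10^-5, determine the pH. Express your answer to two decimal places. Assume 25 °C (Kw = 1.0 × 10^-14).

pH = 11.58

NH3 + H2O ⇌ NH4+ + OH-
From the ICE table, Kb = [OH-]²/(0.847 − [OH-]) = 1.7 × 10^-5.
Since Kb ≪ C₀, [OH-] ≈ √(Kb·C₀) = 3.79 × 10^-3 M.
([OH-]/C₀ = 0.45% < 5%, so the approximation holds.)
pOH = −log(3.79 × 10^-3) = 2.42; pH = 14.00 − 2.42 = 11.58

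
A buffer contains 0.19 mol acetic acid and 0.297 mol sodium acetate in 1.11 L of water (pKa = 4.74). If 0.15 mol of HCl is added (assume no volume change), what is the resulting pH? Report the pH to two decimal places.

pH = 4.38

Added H+ converts CH3COO- to CH3COOH: CH3COOH → 0.34 mol, CH3COO- → 0.147 mol.
pH = pKa + log(n_CH3COO-/n_CH3COOH) = 4.74 + log(0.147/0.34) = 4.74 + (-0.364)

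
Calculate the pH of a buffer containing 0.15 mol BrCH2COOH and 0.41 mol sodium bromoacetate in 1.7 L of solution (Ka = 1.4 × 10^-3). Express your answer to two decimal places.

pKa = −log(1.4 × 10^-3) = 2.854
pH = pKa + log([A⁻]/[HA]) = 2.854 + log(0.41/0.15)
pH = 2.854 + (+0.437) = 3.29

pH = 3.29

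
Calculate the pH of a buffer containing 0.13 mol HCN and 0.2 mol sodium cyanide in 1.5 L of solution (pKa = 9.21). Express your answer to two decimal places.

pH = 9.40

Using pH = pKa + log([base]/[acid]) with [base]/[acid] = 0.2/0.13:
pH = 9.21 + (+0.187) = 9.40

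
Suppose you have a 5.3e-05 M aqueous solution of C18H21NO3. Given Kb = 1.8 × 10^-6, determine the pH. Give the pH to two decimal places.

pH = 8.95

C18H21NO3 + H2O ⇌ C18H22NO3+ + OH-
From the ICE table, Kb = [OH-]²/(5.3e-05 − [OH-]) = 1.8 × 10^-6.
The 5% rule fails; solving [OH-]² + Kb·[OH-] − Kb·C₀ = 0 exactly:
[OH-] = (−Kb + √(Kb² + 4·Kb·C₀))/2 = 8.91 × 10^-6 M
pOH = 5.05, so pH = 14.00 − pOH = 8.95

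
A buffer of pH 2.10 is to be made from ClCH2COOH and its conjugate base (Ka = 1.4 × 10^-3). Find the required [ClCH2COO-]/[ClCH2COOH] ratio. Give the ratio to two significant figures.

pKa = -log(1.4 × 10^-3) = 2.854
pH = pKa + log(r) ⇒ log(r) = 2.10 − 2.854 = -0.754
r = [ClCH2COO-]/[ClCH2COOH] = 10^(-0.754) = 0.176

ratio = 0.18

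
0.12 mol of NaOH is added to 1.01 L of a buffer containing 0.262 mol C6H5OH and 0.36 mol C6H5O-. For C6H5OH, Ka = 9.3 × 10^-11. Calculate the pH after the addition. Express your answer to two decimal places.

pH = 10.56

OH- converts C6H5OH to C6H5O-: C6H5OH → 0.142 mol, C6H5O- → 0.48 mol.
pKa = −log(9.3 × 10^-11) = 10.032
pH = pKa + log(n_C6H5O-/n_C6H5OH) = 10.032 + log(0.48/0.142) = 10.032 + (+0.529)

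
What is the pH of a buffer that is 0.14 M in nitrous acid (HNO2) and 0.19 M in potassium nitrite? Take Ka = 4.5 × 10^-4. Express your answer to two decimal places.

pH = 3.48

pKa = −log(4.5 × 10^-4) = 3.347
pH = pKa + log([A⁻]/[HA]) = 3.347 + log(0.19/0.14)
pH = 3.347 + (+0.133) = 3.48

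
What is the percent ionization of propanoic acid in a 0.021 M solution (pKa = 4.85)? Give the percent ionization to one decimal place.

CH3CH2COOH ⇌ CH3CH2COO- + H+; let x = [H+] at equilibrium.
Ka = 10^(−4.85) = 1.41 × 10^-5
x ≈ √(Ka·C₀) = √(1.41 × 10^-5 × 0.021) = 5.44 × 10^-4 M
% ionization = x/C₀ × 100% = 5.44 × 10^-4/0.021 × 100% = 2.6%

2.6%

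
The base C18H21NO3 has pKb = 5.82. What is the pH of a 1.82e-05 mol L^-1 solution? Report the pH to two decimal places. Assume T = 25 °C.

pH = 8.66

C18H21NO3 + H2O ⇌ C18H22NO3+ + OH-
Kb = 10^(−5.82) = 1.51 × 10^-6
Kb = [OH-]²/(1.82e-05 − [OH-]) = 1.51 × 10^-6
Here C₀/Kb ≈ 12.1, so the small-[OH-] approximation fails. Use the quadratic:
[OH-] = (−Kb + √(Kb² + 4·Kb·C₀))/2 = 4.54 × 10^-6 M
pOH = −log(4.54 × 10^-6) = 5.34; pH = 14.00 − 5.34 = 8.66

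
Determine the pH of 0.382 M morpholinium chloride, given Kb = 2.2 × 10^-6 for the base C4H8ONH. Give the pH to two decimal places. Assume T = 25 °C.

pH = 4.38

C4H8ONH2+ is the conjugate acid of the weak base C4H8ONH.
Ka = Kw/Kb = 1.0×10^-14 / 2.2 × 10^-6 = 4.55 × 10^-9
Ka = [H+]²/(0.382 − [H+]) = 4.55 × 10^-9
Assume [H+] ≪ 0.382: [H+] ≈ √(4.55 × 10^-9 × 0.382) = 4.17 × 10^-5 M
pH = −log[H+] = −log(4.17 × 10^-5) = 4.38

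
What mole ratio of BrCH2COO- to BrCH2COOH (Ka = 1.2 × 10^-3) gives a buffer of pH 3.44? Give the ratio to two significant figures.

ratio = 3.3

pKa = -log(1.2 × 10^-3) = 2.921
pH = pKa + log(r) ⇒ log(r) = 3.44 − 2.921 = +0.519
r = [BrCH2COO-]/[BrCH2COOH] = 10^(+0.519) = 3.3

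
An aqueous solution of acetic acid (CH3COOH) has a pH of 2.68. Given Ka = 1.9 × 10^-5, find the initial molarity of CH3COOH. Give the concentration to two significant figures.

[H+] = 10^(-2.68) = 2.09 × 10^-3 M = x
Ka = x²/(C₀ − x) ⇒ C₀ = x + x²/Ka
C₀ = 2.09 × 10^-3 + (2.09 × 10^-3)²/(1.9 × 10^-5) = 2.32 × 10^-1 M

C₀ = 2.3 × 10^-1 M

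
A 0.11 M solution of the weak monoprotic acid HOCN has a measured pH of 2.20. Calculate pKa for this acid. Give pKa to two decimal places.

pKa = 3.42

[H+] = 10^(-2.20) = 6.31 × 10^-3 M
At equilibrium [HA] = 0.11 − 6.31 × 10^-3 = 1.04 × 10^-1 M
Ka = [H+][A-]/[HA] = (6.31 × 10^-3)² / 1.04 × 10^-1 = 3.83 × 10^-4
pKa = -log(3.83 × 10^-4) = 3.42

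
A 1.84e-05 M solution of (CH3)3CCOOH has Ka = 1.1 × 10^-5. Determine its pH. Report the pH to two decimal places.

pH = 5.01

(CH3)3CCOOH ⇌ (CH3)3CCOO- + H+
From the ICE table, Ka = x²/(1.84e-05 − x) = 1.1 × 10^-5.
x is not negligible relative to C₀; solve x² + 1.1e-05·x − 2.02e-10 = 0.
x = (−Ka + √(Ka² + 4·Ka·C₀))/2 = 9.75 × 10^-6 M
pH = −log(9.75 × 10^-6) = 5.01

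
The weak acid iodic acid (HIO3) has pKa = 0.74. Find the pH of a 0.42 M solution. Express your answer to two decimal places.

HIO3 ⇌ IO3- + H+
Ka = 10^(−0.74) = 1.82 × 10^-1
Let x = [H+] at equilibrium. Ka = x²/(0.42 − x).
x is not negligible relative to C₀; solve x² + 0.182·x − 0.0764 = 0.
x = [−0.182 + √(0.182² + 0.306)]/2 = 2.00 × 10^-1 M
pH = −log[H+] = −log(2.00 × 10^-1) = 0.70

pH = 0.70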